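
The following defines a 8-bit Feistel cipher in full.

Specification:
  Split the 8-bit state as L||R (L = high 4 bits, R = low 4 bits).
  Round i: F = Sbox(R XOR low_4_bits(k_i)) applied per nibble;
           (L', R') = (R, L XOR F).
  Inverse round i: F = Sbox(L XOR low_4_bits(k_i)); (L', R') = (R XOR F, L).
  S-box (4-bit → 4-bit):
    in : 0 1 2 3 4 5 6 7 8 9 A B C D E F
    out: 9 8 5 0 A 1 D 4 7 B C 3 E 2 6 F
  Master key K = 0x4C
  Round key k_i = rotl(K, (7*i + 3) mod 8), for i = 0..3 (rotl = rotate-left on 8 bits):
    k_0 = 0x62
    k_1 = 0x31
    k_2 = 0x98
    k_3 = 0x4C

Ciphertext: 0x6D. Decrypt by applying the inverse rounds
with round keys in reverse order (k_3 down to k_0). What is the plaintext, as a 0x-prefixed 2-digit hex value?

s_0 = ciphertext = 0x6D
s_1 = InvRound(s_0, k_3) = 0x16
s_2 = InvRound(s_1, k_2) = 0xD1
s_3 = InvRound(s_2, k_1) = 0xFD
s_4 = InvRound(s_3, k_0) = 0xFF

0xFF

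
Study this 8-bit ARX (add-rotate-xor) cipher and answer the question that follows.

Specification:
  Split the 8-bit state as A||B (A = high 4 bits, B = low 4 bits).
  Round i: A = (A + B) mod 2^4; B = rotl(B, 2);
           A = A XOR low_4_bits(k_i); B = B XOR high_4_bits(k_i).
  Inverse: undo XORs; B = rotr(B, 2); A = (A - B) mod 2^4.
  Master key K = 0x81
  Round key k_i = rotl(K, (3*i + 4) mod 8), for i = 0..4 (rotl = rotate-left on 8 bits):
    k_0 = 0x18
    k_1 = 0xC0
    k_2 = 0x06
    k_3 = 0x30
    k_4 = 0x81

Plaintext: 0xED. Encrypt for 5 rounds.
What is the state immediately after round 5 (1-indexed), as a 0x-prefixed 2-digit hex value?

s_0 = plaintext = 0xED
s_1 = Round(s_0, k_0) = 0x36
s_2 = Round(s_1, k_1) = 0x95
s_3 = Round(s_2, k_2) = 0x85
s_4 = Round(s_3, k_3) = 0xD6
s_5 = Round(s_4, k_4) = 0x21

0x21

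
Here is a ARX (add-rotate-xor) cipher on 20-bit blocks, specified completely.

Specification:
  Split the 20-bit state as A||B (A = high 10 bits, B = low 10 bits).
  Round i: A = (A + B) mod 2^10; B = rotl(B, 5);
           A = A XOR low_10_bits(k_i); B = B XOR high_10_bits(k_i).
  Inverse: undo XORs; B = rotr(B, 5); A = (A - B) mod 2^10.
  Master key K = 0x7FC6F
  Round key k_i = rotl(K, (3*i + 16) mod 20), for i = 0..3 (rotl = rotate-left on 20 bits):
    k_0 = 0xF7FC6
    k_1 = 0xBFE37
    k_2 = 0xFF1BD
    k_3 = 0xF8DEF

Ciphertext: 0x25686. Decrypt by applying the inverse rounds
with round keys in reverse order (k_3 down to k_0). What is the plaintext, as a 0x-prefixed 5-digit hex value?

s_0 = ciphertext = 0x25686
s_1 = InvRound(s_0, k_3) = 0x33CAB
s_2 = InvRound(s_1, k_2) = 0x9E2FA
s_3 = InvRound(s_2, k_1) = 0xEBCA0
s_4 = InvRound(s_3, k_0) = 0x1BBFB

0x1BBFB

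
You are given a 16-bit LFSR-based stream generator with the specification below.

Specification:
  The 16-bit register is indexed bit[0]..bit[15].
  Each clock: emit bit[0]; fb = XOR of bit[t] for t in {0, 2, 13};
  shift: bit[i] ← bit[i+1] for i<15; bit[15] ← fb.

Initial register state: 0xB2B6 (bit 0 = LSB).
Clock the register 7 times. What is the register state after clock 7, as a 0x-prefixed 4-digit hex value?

0xDD65

reg_0 = 0xB2B6
clock 1: out=0, reg = 0x595B
clock 2: out=1, reg = 0xACAD
clock 3: out=1, reg = 0xD656
clock 4: out=0, reg = 0xEB2B
clock 5: out=1, reg = 0x7595
clock 6: out=1, reg = 0xBACA
clock 7: out=0, reg = 0xDD65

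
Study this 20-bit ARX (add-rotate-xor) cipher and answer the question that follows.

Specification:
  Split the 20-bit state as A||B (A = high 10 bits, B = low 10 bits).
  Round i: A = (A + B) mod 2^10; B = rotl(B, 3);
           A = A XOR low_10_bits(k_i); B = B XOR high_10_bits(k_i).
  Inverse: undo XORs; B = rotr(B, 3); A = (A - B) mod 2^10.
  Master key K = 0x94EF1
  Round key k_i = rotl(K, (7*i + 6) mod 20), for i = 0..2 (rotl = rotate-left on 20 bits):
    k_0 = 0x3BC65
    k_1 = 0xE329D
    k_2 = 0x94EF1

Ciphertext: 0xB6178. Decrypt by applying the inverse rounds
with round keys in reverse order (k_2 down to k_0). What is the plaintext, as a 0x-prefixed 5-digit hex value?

s_0 = ciphertext = 0xB6178
s_1 = InvRound(s_0, k_2) = 0x911E5
s_2 = InvRound(s_1, k_1) = 0x030CD
s_3 = InvRound(s_2, k_0) = 0xD9504

0xD9504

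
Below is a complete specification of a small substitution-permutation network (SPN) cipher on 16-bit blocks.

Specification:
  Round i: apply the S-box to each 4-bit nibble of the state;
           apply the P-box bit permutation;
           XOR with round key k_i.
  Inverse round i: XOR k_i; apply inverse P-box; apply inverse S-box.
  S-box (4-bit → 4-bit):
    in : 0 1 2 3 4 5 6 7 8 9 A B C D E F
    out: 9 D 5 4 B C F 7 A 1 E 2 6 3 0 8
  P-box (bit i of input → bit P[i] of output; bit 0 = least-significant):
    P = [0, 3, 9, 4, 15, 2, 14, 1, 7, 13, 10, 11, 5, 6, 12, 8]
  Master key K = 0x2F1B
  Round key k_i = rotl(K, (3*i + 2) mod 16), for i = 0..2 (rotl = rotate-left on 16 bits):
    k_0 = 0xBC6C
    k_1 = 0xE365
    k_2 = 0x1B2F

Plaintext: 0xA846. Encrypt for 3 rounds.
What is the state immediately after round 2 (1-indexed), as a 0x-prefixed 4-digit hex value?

s_0 = plaintext = 0xA846
s_1 = Round(s_0, k_0) = 0x0733
s_2 = Round(s_1, k_1) = 0x84C5
s_3 = Round(s_2, k_2) = 0x70FB

0x84C5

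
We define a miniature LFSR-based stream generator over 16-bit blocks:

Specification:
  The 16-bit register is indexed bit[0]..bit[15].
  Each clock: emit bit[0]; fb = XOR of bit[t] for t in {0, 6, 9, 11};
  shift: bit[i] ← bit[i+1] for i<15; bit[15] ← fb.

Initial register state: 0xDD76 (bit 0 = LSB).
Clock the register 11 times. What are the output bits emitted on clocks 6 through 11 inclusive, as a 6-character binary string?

110101

reg_0 = 0xDD76
clock 1: out=0, reg = 0x6EBB
clock 2: out=1, reg = 0xB75D
clock 3: out=1, reg = 0xDBAE
clock 4: out=0, reg = 0x6DD7
clock 5: out=1, reg = 0xB6EB
clock 6: out=1, reg = 0xDB75
clock 7: out=1, reg = 0x6DBA
clock 8: out=0, reg = 0xB6DD
clock 9: out=1, reg = 0xDB6E
clock 10: out=0, reg = 0xEDB7
clock 11: out=1, reg = 0x76DB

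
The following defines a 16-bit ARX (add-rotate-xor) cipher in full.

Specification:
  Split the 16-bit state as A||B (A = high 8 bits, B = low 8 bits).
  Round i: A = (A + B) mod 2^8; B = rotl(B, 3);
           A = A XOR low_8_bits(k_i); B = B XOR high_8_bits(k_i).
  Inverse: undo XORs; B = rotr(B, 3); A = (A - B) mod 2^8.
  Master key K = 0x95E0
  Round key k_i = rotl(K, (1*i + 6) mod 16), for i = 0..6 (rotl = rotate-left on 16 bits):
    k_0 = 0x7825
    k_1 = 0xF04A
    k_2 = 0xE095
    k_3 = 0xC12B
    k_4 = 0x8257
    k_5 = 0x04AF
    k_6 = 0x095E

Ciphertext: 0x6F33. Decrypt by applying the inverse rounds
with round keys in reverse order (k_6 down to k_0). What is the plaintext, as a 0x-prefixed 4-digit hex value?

0x0575

s_0 = ciphertext = 0x6F33
s_1 = InvRound(s_0, k_6) = 0xEA47
s_2 = InvRound(s_1, k_5) = 0xDD68
s_3 = InvRound(s_2, k_4) = 0x2D5D
s_4 = InvRound(s_3, k_3) = 0x7393
s_5 = InvRound(s_4, k_2) = 0x786E
s_6 = InvRound(s_5, k_1) = 0x5FD3
s_7 = InvRound(s_6, k_0) = 0x0575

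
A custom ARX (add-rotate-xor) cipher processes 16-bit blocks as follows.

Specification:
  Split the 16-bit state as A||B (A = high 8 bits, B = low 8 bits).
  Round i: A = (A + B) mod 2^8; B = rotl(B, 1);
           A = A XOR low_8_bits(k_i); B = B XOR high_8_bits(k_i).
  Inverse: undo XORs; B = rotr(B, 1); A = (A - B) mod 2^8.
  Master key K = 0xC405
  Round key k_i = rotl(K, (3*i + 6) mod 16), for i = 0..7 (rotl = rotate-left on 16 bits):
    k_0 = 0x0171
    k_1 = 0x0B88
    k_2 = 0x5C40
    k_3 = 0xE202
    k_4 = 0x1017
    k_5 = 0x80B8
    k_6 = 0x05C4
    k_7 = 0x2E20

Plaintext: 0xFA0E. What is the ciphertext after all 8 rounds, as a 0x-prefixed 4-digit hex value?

s_0 = plaintext = 0xFA0E
s_1 = Round(s_0, k_0) = 0x791D
s_2 = Round(s_1, k_1) = 0x1E31
s_3 = Round(s_2, k_2) = 0x0F3E
s_4 = Round(s_3, k_3) = 0x4F9E
s_5 = Round(s_4, k_4) = 0xFA2D
s_6 = Round(s_5, k_5) = 0x9FDA
s_7 = Round(s_6, k_6) = 0xBDB0
s_8 = Round(s_7, k_7) = 0x4D4F

0x4D4F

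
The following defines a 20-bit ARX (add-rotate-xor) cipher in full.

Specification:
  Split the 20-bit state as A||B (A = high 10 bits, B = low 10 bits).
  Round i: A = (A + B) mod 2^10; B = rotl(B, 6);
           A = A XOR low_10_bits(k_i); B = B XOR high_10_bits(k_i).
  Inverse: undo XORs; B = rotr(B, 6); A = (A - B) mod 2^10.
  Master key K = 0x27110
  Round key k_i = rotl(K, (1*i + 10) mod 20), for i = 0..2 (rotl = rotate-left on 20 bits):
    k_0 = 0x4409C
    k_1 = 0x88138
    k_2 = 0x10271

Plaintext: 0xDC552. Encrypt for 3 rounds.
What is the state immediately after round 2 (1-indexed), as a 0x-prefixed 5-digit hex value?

0x37378

s_0 = plaintext = 0xDC552
s_1 = Round(s_0, k_0) = 0x17D85
s_2 = Round(s_1, k_1) = 0x37378
s_3 = Round(s_2, k_2) = 0x89677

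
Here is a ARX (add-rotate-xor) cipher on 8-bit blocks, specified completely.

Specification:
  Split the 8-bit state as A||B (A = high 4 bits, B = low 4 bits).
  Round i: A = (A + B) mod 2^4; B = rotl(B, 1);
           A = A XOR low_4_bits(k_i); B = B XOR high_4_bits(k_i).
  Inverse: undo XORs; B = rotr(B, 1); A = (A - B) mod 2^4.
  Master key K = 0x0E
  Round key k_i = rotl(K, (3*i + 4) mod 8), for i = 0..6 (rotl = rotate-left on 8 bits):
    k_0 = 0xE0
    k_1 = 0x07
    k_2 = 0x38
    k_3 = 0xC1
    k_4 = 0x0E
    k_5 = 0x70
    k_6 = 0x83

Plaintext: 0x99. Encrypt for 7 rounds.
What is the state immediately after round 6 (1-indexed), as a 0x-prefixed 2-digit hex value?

0x46

s_0 = plaintext = 0x99
s_1 = Round(s_0, k_0) = 0x2D
s_2 = Round(s_1, k_1) = 0x8B
s_3 = Round(s_2, k_2) = 0xB4
s_4 = Round(s_3, k_3) = 0xE4
s_5 = Round(s_4, k_4) = 0xC8
s_6 = Round(s_5, k_5) = 0x46
s_7 = Round(s_6, k_6) = 0x94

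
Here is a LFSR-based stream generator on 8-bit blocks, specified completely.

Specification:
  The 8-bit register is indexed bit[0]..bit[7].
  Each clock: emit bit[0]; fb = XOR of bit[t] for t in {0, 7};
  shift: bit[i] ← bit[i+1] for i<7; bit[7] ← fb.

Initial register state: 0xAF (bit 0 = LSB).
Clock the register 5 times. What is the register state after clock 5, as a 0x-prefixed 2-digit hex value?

reg_0 = 0xAF
clock 1: out=1, reg = 0x57
clock 2: out=1, reg = 0xAB
clock 3: out=1, reg = 0x55
clock 4: out=1, reg = 0xAA
clock 5: out=0, reg = 0xD5

0xD5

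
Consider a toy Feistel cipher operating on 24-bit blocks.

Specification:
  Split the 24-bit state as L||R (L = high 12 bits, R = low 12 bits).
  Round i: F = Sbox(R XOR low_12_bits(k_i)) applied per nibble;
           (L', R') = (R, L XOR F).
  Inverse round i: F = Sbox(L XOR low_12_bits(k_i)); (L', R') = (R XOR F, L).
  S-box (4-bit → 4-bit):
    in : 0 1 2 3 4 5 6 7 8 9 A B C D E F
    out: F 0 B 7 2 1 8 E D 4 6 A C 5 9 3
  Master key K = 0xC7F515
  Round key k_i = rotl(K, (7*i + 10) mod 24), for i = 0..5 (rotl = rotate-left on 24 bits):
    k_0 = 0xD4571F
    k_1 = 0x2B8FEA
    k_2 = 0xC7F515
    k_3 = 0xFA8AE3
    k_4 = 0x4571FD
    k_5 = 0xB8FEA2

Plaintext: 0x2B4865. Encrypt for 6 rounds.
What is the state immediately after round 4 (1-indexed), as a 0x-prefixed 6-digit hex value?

0x30755A

s_0 = plaintext = 0x2B4865
s_1 = Round(s_0, k_0) = 0x865152
s_2 = Round(s_1, k_1) = 0x1521C8
s_3 = Round(s_2, k_2) = 0x1C8307
s_4 = Round(s_3, k_3) = 0x30755A
s_5 = Round(s_4, k_4) = 0x55A169
s_6 = Round(s_5, k_5) = 0x169690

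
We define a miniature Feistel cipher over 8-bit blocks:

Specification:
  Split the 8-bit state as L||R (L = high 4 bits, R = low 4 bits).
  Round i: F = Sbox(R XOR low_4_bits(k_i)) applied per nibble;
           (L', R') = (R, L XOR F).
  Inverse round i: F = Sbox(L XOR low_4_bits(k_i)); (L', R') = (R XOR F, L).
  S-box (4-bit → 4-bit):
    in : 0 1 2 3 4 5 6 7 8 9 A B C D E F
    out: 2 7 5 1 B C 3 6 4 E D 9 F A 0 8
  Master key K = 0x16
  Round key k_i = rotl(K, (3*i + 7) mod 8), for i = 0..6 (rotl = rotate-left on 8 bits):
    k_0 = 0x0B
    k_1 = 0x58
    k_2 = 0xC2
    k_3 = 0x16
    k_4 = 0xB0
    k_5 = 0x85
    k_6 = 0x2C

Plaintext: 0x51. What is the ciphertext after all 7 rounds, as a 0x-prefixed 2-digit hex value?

0xF4

s_0 = plaintext = 0x51
s_1 = Round(s_0, k_0) = 0x18
s_2 = Round(s_1, k_1) = 0x83
s_3 = Round(s_2, k_2) = 0x3F
s_4 = Round(s_3, k_3) = 0xFD
s_5 = Round(s_4, k_4) = 0xD5
s_6 = Round(s_5, k_5) = 0x5F
s_7 = Round(s_6, k_6) = 0xF4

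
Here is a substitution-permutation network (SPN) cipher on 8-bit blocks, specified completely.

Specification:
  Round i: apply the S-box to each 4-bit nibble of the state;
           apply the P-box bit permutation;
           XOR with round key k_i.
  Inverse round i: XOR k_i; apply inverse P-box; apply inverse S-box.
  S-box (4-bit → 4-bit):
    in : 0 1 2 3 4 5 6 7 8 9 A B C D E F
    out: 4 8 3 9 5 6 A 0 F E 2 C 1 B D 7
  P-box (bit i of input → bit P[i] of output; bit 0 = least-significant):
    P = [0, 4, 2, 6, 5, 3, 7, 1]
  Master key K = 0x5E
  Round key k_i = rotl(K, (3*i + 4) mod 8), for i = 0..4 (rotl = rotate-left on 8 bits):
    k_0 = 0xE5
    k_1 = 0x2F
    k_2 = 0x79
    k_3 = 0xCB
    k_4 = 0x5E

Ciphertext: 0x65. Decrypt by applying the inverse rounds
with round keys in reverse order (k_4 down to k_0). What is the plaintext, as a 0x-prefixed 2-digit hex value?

0x64

s_0 = ciphertext = 0x65
s_1 = InvRound(s_0, k_4) = 0xD2
s_2 = InvRound(s_1, k_3) = 0xA2
s_3 = InvRound(s_2, k_2) = 0x9D
s_4 = InvRound(s_3, k_1) = 0xEA
s_5 = InvRound(s_4, k_0) = 0x64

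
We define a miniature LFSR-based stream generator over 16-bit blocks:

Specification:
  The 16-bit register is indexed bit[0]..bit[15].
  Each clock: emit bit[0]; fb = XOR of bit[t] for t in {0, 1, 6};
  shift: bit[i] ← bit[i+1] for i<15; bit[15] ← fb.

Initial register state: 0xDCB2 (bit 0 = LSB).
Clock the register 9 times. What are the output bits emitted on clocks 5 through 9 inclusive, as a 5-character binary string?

11010

reg_0 = 0xDCB2
clock 1: out=0, reg = 0xEE59
clock 2: out=1, reg = 0x772C
clock 3: out=0, reg = 0x3B96
clock 4: out=0, reg = 0x9DCB
clock 5: out=1, reg = 0xCEE5
clock 6: out=1, reg = 0x6772
clock 7: out=0, reg = 0x33B9
clock 8: out=1, reg = 0x99DC
clock 9: out=0, reg = 0xCCEE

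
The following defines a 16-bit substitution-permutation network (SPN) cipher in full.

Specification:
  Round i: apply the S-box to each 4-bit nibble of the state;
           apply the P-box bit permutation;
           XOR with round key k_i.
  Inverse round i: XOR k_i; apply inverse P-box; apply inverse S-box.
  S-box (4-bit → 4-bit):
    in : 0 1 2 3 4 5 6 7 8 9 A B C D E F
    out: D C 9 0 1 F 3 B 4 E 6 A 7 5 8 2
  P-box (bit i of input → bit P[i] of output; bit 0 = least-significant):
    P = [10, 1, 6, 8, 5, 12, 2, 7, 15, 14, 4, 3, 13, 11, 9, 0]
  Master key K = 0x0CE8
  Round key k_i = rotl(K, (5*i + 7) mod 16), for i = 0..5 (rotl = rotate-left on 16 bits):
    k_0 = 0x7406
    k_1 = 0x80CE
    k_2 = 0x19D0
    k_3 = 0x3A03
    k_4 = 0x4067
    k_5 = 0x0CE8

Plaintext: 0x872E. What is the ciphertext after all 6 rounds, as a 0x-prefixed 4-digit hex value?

s_0 = plaintext = 0x872E
s_1 = Round(s_0, k_0) = 0xB7AE
s_2 = Round(s_1, k_1) = 0x59C3
s_3 = Round(s_2, k_2) = 0x63ED
s_4 = Round(s_3, k_3) = 0x16C3
s_5 = Round(s_4, k_4) = 0x9242
s_6 = Round(s_5, k_5) = 0x83C1

0x83C1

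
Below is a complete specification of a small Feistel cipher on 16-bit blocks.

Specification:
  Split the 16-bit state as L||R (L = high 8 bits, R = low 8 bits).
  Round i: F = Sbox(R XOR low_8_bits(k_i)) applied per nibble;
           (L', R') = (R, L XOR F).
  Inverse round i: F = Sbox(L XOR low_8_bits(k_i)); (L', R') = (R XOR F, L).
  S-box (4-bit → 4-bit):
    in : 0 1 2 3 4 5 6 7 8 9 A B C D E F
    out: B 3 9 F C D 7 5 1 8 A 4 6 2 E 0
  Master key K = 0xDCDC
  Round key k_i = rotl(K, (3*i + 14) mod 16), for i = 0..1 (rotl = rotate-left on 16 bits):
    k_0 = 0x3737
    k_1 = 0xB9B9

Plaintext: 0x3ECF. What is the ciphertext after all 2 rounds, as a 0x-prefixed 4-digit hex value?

s_0 = plaintext = 0x3ECF
s_1 = Round(s_0, k_0) = 0xCF3F
s_2 = Round(s_1, k_1) = 0x3FD8

0x3FD8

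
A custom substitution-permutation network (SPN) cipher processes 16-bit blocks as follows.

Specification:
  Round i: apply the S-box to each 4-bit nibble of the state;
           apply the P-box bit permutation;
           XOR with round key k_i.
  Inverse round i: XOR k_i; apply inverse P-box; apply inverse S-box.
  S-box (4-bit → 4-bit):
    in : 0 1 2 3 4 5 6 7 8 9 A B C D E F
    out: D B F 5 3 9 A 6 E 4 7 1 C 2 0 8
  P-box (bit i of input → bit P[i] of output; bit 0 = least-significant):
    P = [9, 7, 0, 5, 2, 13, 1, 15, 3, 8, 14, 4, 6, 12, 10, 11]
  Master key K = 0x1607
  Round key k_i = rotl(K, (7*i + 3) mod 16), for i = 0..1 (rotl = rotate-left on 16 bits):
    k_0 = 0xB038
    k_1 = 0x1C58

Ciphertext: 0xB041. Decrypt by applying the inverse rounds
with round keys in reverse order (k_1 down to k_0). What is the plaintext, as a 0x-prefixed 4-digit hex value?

0xA8D9

s_0 = ciphertext = 0xB041
s_1 = InvRound(s_0, k_1) = 0xC569
s_2 = InvRound(s_1, k_0) = 0xA8D9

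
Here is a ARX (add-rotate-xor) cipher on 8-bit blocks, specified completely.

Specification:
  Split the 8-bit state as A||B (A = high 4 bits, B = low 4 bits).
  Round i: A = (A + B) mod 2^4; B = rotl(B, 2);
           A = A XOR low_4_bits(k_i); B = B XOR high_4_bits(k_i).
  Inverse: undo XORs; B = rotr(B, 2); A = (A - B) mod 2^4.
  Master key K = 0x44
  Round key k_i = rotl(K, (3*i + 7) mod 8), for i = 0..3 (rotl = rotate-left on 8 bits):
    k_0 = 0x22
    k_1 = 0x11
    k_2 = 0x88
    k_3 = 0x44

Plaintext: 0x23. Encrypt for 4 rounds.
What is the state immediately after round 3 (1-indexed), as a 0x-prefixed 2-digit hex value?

s_0 = plaintext = 0x23
s_1 = Round(s_0, k_0) = 0x7E
s_2 = Round(s_1, k_1) = 0x4A
s_3 = Round(s_2, k_2) = 0x62
s_4 = Round(s_3, k_3) = 0xCC

0x62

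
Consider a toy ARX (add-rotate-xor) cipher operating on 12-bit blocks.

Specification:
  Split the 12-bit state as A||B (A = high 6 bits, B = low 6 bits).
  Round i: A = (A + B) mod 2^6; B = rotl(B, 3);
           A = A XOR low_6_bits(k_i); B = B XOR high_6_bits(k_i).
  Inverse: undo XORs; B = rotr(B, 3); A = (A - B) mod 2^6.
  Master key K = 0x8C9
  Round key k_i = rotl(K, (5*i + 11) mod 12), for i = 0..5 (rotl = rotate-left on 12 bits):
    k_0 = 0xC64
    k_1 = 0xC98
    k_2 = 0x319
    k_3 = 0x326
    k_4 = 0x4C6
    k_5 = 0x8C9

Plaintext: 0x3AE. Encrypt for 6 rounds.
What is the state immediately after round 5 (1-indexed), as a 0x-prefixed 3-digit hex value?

0x32C

s_0 = plaintext = 0x3AE
s_1 = Round(s_0, k_0) = 0x604
s_2 = Round(s_1, k_1) = 0x112
s_3 = Round(s_2, k_2) = 0x3DE
s_4 = Round(s_3, k_3) = 0x2FF
s_5 = Round(s_4, k_4) = 0x32C
s_6 = Round(s_5, k_5) = 0xC46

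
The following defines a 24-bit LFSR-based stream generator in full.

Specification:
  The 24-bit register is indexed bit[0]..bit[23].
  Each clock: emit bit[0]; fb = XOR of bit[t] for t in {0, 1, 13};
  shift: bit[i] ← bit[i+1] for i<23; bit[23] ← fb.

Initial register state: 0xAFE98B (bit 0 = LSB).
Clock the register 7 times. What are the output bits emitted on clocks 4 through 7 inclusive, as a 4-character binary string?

1000

reg_0 = 0xAFE98B
clock 1: out=1, reg = 0xD7F4C5
clock 2: out=1, reg = 0x6BFA62
clock 3: out=0, reg = 0x35FD31
clock 4: out=1, reg = 0x1AFE98
clock 5: out=0, reg = 0x8D7F4C
clock 6: out=0, reg = 0xC6BFA6
clock 7: out=0, reg = 0x635FD3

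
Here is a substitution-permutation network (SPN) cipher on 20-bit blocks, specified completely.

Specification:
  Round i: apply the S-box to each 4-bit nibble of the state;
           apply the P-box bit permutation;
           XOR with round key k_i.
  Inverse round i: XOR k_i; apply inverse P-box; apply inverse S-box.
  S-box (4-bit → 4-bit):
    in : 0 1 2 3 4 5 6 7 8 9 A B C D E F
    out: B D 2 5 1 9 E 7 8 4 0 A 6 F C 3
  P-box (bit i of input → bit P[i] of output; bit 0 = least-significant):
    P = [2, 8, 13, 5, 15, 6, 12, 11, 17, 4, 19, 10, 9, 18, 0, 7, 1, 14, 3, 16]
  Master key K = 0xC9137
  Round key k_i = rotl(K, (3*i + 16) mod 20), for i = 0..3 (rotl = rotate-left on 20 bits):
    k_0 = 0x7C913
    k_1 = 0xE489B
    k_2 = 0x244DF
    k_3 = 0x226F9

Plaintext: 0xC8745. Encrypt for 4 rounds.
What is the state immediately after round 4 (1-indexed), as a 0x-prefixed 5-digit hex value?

s_0 = plaintext = 0xC8745
s_1 = Round(s_0, k_0) = 0xD09AF
s_2 = Round(s_1, k_1) = 0x30B15
s_3 = Round(s_2, k_2) = 0x6DA61
s_4 = Round(s_3, k_3) = 0x75C14

0x75C14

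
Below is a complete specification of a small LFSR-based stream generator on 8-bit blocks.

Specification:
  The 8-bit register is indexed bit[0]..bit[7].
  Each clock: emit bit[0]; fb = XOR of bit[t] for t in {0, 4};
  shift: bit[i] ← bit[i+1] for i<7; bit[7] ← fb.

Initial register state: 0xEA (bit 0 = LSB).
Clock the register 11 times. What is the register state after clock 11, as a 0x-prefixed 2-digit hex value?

0xD4

reg_0 = 0xEA
clock 1: out=0, reg = 0x75
clock 2: out=1, reg = 0x3A
clock 3: out=0, reg = 0x9D
clock 4: out=1, reg = 0x4E
clock 5: out=0, reg = 0x27
clock 6: out=1, reg = 0x93
clock 7: out=1, reg = 0x49
clock 8: out=1, reg = 0xA4
clock 9: out=0, reg = 0x52
clock 10: out=0, reg = 0xA9
clock 11: out=1, reg = 0xD4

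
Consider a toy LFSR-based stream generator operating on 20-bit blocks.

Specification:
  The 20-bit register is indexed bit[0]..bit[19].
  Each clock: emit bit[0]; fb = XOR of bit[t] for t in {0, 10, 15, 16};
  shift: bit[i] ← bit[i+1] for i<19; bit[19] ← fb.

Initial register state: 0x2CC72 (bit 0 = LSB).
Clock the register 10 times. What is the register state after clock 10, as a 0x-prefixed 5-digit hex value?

0x998B3

reg_0 = 0x2CC72
clock 1: out=0, reg = 0x16639
clock 2: out=1, reg = 0x8B31C
clock 3: out=0, reg = 0xC598E
clock 4: out=0, reg = 0x62CC7
clock 5: out=1, reg = 0x31663
clock 6: out=1, reg = 0x98B31
clock 7: out=1, reg = 0xCC598
clock 8: out=0, reg = 0x662CC
clock 9: out=0, reg = 0x33166
clock 10: out=0, reg = 0x998B3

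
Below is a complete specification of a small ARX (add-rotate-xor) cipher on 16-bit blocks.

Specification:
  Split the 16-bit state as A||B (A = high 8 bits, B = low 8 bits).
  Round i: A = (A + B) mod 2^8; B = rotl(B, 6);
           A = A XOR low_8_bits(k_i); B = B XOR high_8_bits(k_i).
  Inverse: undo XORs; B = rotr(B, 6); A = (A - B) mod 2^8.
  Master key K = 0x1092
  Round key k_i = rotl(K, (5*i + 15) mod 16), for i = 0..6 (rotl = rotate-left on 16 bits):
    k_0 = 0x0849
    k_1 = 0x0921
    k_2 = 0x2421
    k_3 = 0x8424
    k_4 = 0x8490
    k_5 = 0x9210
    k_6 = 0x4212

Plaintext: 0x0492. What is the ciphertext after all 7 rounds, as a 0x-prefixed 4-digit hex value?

0xD610

s_0 = plaintext = 0x0492
s_1 = Round(s_0, k_0) = 0xDFAC
s_2 = Round(s_1, k_1) = 0xAA22
s_3 = Round(s_2, k_2) = 0xEDAC
s_4 = Round(s_3, k_3) = 0xBDAF
s_5 = Round(s_4, k_4) = 0xFC6F
s_6 = Round(s_5, k_5) = 0x7B49
s_7 = Round(s_6, k_6) = 0xD610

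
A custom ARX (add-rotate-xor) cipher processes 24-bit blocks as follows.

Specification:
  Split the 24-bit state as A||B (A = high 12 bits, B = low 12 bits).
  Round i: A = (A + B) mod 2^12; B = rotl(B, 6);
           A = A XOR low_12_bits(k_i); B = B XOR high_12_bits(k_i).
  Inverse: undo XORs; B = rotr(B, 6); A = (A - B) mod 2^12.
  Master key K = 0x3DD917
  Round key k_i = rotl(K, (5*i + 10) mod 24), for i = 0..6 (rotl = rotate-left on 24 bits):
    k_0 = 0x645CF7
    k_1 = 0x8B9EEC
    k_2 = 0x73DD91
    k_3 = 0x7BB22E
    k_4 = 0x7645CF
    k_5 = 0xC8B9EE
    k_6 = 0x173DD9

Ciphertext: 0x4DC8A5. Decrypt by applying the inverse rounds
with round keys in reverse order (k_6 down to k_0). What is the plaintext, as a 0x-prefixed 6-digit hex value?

s_0 = ciphertext = 0x4DC8A5
s_1 = InvRound(s_0, k_6) = 0x35E5A7
s_2 = InvRound(s_1, k_5) = 0xF8CB24
s_3 = InvRound(s_2, k_4) = 0xA12031
s_4 = InvRound(s_3, k_3) = 0x59E29E
s_5 = InvRound(s_4, k_2) = 0xF398D6
s_6 = InvRound(s_5, k_1) = 0x614BC1
s_7 = InvRound(s_6, k_0) = 0x9AD136

0x9AD136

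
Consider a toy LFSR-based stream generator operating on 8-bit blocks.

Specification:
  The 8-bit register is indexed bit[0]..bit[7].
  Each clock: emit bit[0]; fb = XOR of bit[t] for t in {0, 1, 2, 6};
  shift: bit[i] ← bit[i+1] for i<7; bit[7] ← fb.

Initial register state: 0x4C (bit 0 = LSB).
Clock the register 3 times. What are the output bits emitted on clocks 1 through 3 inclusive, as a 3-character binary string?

reg_0 = 0x4C
clock 1: out=0, reg = 0x26
clock 2: out=0, reg = 0x13
clock 3: out=1, reg = 0x09

001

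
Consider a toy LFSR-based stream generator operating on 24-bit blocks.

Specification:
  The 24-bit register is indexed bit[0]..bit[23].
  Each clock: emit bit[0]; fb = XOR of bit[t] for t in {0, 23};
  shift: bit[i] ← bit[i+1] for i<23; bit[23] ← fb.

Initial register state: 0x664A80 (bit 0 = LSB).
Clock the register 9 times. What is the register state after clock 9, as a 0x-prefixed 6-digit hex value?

reg_0 = 0x664A80
clock 1: out=0, reg = 0x332540
clock 2: out=0, reg = 0x1992A0
clock 3: out=0, reg = 0x0CC950
clock 4: out=0, reg = 0x0664A8
clock 5: out=0, reg = 0x033254
clock 6: out=0, reg = 0x01992A
clock 7: out=0, reg = 0x00CC95
clock 8: out=1, reg = 0x80664A
clock 9: out=0, reg = 0xC03325

0xC03325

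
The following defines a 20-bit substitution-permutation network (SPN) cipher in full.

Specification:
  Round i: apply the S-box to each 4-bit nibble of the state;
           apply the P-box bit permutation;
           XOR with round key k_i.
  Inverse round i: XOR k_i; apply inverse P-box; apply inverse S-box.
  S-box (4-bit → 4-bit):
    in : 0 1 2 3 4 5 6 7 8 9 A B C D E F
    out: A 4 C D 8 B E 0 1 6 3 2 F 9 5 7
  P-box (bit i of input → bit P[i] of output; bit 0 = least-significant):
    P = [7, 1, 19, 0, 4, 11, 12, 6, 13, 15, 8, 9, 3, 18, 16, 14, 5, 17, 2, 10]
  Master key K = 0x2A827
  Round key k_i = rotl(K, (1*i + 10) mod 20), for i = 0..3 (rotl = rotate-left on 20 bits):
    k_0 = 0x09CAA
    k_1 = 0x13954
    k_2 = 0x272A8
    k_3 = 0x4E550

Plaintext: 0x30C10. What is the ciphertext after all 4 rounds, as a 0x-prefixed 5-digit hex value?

s_0 = plaintext = 0x30C10
s_1 = Round(s_0, k_0) = 0x46B8D
s_2 = Round(s_1, k_1) = 0x4FDC5
s_3 = Round(s_2, k_2) = 0x74C73
s_4 = Round(s_3, k_3) = 0xC06D1

0xC06D1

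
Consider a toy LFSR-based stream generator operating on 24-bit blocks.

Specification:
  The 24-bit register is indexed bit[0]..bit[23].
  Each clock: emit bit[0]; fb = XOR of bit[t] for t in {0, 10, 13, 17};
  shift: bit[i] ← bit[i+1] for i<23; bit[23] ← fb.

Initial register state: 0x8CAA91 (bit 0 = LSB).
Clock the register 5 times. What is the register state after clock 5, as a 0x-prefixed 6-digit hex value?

0xC46554

reg_0 = 0x8CAA91
clock 1: out=1, reg = 0x465548
clock 2: out=0, reg = 0x232AA4
clock 3: out=0, reg = 0x119552
clock 4: out=0, reg = 0x88CAA9
clock 5: out=1, reg = 0xC46554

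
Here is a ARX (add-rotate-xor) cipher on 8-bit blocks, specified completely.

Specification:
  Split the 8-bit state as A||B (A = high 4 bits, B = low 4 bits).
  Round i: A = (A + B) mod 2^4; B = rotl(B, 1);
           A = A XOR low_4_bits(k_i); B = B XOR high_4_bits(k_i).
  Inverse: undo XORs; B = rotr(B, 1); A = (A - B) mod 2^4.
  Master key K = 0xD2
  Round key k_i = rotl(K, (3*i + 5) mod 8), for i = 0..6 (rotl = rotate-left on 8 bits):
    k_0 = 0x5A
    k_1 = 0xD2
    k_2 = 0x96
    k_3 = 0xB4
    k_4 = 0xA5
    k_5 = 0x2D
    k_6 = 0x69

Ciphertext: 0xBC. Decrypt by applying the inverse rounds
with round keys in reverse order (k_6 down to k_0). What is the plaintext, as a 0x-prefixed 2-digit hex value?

0x6D

s_0 = ciphertext = 0xBC
s_1 = InvRound(s_0, k_6) = 0xD5
s_2 = InvRound(s_1, k_5) = 0x5B
s_3 = InvRound(s_2, k_4) = 0x88
s_4 = InvRound(s_3, k_3) = 0x39
s_5 = InvRound(s_4, k_2) = 0x50
s_6 = InvRound(s_5, k_1) = 0x9E
s_7 = InvRound(s_6, k_0) = 0x6D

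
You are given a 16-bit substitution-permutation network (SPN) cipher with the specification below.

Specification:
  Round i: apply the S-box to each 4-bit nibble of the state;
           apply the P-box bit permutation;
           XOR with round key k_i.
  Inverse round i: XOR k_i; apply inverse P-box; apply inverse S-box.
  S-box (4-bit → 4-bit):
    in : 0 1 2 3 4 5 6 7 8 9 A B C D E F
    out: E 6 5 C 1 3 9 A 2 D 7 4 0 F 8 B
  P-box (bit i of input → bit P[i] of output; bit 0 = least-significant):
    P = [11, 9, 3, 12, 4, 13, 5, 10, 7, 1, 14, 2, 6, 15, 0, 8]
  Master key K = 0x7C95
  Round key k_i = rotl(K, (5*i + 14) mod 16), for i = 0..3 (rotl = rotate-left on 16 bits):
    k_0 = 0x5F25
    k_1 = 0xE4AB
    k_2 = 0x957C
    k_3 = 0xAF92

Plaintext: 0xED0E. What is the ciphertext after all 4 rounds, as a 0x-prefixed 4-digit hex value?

s_0 = plaintext = 0xED0E
s_1 = Round(s_0, k_0) = 0x2A83
s_2 = Round(s_1, k_1) = 0x9460
s_3 = Round(s_2, k_2) = 0x82A5
s_4 = Round(s_3, k_3) = 0x4522

0x4522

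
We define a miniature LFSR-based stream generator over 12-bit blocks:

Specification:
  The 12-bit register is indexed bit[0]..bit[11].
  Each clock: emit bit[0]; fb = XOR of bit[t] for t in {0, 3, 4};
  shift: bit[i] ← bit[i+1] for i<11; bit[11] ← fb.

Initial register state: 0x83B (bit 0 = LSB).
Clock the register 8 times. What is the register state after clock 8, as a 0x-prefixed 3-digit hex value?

reg_0 = 0x83B
clock 1: out=1, reg = 0xC1D
clock 2: out=1, reg = 0xE0E
clock 3: out=0, reg = 0xF07
clock 4: out=1, reg = 0xF83
clock 5: out=1, reg = 0xFC1
clock 6: out=1, reg = 0xFE0
clock 7: out=0, reg = 0x7F0
clock 8: out=0, reg = 0xBF8

0xBF8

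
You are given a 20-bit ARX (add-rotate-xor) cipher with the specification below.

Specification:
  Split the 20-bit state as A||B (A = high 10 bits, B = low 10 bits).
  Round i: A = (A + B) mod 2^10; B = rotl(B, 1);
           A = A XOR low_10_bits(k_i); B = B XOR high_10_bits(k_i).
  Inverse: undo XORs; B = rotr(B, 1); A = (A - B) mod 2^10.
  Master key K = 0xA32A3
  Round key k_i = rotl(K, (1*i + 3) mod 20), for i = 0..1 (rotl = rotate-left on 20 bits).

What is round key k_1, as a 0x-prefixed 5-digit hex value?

0x32A3A

K = 0xA32A3
k_0 = rotl(K, (1*0+3) mod 20) = rotl(K, 3) = 0x1951D
k_1 = rotl(K, (1*1+3) mod 20) = rotl(K, 4) = 0x32A3A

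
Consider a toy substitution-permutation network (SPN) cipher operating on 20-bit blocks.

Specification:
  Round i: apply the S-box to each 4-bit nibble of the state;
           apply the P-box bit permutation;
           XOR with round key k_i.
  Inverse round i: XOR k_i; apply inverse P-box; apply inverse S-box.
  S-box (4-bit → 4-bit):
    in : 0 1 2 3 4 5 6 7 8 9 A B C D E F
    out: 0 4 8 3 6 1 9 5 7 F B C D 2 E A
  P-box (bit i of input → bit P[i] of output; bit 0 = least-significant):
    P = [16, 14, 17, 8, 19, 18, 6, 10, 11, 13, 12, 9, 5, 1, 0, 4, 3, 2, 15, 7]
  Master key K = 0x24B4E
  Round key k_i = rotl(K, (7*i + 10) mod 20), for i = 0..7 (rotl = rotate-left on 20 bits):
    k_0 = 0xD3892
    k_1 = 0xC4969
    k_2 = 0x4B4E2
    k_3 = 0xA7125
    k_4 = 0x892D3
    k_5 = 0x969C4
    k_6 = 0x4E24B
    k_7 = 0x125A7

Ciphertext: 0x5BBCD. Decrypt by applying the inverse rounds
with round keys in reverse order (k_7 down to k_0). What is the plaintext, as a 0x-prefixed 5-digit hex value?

0xA8314

s_0 = ciphertext = 0x5BBCD
s_1 = InvRound(s_0, k_7) = 0x73CE0
s_2 = InvRound(s_1, k_6) = 0xC8C28
s_3 = InvRound(s_2, k_5) = 0x95DEA
s_4 = InvRound(s_3, k_4) = 0x7C62A
s_5 = InvRound(s_4, k_3) = 0x84EA6
s_6 = InvRound(s_5, k_2) = 0x4098D
s_7 = InvRound(s_6, k_1) = 0xF507D
s_8 = InvRound(s_7, k_0) = 0xA8314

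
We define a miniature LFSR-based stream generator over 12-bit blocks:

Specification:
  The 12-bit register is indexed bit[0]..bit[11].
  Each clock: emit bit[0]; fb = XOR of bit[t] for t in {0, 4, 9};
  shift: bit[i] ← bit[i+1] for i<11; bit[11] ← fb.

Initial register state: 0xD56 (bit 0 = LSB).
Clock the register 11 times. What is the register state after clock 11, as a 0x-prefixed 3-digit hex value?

0xFDB

reg_0 = 0xD56
clock 1: out=0, reg = 0xEAB
clock 2: out=1, reg = 0x755
clock 3: out=1, reg = 0xBAA
clock 4: out=0, reg = 0xDD5
clock 5: out=1, reg = 0x6EA
clock 6: out=0, reg = 0xB75
clock 7: out=1, reg = 0xDBA
clock 8: out=0, reg = 0xEDD
clock 9: out=1, reg = 0xF6E
clock 10: out=0, reg = 0xFB7
clock 11: out=1, reg = 0xFDB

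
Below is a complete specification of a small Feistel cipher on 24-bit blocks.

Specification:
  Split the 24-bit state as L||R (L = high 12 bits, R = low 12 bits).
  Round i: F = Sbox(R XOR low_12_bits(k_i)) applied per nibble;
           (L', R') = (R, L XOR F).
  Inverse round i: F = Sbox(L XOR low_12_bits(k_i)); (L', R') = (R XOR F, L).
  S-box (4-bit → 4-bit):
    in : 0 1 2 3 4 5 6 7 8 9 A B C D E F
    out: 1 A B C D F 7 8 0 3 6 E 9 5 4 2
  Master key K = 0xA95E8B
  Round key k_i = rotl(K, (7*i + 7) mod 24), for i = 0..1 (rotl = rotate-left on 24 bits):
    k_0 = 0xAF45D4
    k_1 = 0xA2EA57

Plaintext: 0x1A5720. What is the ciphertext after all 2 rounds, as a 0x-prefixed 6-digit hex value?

0xA88672

s_0 = plaintext = 0x1A5720
s_1 = Round(s_0, k_0) = 0x720A88
s_2 = Round(s_1, k_1) = 0xA88672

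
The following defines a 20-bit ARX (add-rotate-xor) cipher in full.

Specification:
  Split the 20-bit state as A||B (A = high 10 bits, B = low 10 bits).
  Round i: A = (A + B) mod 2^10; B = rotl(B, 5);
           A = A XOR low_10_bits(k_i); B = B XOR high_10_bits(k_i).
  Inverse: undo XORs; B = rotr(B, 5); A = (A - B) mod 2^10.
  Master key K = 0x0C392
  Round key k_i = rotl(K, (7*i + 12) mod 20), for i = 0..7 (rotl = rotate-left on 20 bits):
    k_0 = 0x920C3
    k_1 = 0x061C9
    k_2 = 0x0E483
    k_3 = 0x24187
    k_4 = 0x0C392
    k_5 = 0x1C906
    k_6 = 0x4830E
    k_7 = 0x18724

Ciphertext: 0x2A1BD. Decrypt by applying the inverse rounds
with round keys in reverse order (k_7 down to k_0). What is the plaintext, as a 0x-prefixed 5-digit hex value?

0x80D1D

s_0 = ciphertext = 0x2A1BD
s_1 = InvRound(s_0, k_7) = 0xFFB8E
s_2 = InvRound(s_1, k_6) = 0xC6DD5
s_3 = InvRound(s_2, k_5) = 0x4C0ED
s_4 = InvRound(s_3, k_4) = 0xBF3A6
s_5 = InvRound(s_4, k_3) = 0x28AD9
s_6 = InvRound(s_5, k_2) = 0x02817
s_7 = InvRound(s_6, k_1) = 0xF8DE0
s_8 = InvRound(s_7, k_0) = 0x80D1D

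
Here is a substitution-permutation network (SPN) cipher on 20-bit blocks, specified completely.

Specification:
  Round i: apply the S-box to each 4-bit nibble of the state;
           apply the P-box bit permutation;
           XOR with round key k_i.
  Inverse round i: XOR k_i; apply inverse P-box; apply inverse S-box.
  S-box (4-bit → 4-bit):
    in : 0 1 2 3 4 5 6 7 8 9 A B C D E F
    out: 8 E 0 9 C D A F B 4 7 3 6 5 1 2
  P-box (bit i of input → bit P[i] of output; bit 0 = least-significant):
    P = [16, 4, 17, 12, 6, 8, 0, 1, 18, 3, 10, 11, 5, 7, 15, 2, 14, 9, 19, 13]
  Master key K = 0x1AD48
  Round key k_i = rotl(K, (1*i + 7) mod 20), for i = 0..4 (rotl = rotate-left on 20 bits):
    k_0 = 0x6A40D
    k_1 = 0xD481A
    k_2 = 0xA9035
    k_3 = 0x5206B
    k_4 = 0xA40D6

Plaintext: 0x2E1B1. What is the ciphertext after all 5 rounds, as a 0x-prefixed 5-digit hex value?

0xE12A1

s_0 = plaintext = 0x2E1B1
s_1 = Round(s_0, k_0) = 0x4B975
s_2 = Round(s_1, k_1) = 0x67DF9
s_3 = Round(s_2, k_2) = 0xC3791
s_4 = Round(s_3, k_3) = 0xB3E56
s_5 = Round(s_4, k_4) = 0xE12A1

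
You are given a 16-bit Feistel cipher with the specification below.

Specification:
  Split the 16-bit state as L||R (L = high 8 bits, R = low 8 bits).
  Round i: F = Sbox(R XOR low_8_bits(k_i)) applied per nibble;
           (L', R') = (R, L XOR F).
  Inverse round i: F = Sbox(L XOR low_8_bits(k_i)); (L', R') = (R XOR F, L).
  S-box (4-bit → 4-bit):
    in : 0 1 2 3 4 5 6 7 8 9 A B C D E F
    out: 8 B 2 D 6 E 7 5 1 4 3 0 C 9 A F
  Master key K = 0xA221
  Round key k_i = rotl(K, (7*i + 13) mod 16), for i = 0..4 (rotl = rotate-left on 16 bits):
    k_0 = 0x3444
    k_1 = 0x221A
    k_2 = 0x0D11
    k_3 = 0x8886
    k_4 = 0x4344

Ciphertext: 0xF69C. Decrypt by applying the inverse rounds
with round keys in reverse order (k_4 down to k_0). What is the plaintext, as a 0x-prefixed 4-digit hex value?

0x233A

s_0 = ciphertext = 0xF69C
s_1 = InvRound(s_0, k_4) = 0x9EF6
s_2 = InvRound(s_1, k_3) = 0x479E
s_3 = InvRound(s_2, k_2) = 0x7947
s_4 = InvRound(s_3, k_1) = 0x3A79
s_5 = InvRound(s_4, k_0) = 0x233A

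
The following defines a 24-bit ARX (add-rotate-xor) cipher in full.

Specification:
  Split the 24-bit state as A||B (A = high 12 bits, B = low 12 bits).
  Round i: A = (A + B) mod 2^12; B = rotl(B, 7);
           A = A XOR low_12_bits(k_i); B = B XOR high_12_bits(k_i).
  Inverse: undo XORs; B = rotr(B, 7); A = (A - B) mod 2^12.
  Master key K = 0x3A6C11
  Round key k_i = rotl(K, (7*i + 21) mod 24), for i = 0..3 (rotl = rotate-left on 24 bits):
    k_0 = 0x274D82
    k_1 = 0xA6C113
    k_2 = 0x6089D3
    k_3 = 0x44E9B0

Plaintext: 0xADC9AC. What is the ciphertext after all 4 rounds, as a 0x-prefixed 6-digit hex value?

s_0 = plaintext = 0xADC9AC
s_1 = Round(s_0, k_0) = 0x90A439
s_2 = Round(s_1, k_1) = 0xC506CD
s_3 = Round(s_2, k_2) = 0xACE0BE
s_4 = Round(s_3, k_3) = 0x23CB4B

0x23CB4B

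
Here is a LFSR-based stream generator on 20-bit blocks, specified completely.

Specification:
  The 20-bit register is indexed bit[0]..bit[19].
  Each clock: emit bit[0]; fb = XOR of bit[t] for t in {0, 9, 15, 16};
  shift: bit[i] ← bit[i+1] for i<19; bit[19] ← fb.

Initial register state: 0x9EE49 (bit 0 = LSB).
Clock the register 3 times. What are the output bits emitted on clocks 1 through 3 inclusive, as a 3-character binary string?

100

reg_0 = 0x9EE49
clock 1: out=1, reg = 0x4F724
clock 2: out=0, reg = 0x27B92
clock 3: out=0, reg = 0x93DC9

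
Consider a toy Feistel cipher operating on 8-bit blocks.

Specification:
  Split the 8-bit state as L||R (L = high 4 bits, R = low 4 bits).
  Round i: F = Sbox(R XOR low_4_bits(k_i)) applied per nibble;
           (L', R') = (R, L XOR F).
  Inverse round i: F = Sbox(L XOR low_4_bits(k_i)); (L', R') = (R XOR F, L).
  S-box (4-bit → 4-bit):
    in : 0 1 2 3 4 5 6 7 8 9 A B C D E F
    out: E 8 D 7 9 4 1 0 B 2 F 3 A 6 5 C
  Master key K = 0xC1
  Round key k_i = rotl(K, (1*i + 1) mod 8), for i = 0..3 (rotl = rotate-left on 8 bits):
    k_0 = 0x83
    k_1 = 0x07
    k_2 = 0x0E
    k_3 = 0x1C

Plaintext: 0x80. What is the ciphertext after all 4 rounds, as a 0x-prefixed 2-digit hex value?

0xBB

s_0 = plaintext = 0x80
s_1 = Round(s_0, k_0) = 0x0F
s_2 = Round(s_1, k_1) = 0xFB
s_3 = Round(s_2, k_2) = 0xBB
s_4 = Round(s_3, k_3) = 0xBB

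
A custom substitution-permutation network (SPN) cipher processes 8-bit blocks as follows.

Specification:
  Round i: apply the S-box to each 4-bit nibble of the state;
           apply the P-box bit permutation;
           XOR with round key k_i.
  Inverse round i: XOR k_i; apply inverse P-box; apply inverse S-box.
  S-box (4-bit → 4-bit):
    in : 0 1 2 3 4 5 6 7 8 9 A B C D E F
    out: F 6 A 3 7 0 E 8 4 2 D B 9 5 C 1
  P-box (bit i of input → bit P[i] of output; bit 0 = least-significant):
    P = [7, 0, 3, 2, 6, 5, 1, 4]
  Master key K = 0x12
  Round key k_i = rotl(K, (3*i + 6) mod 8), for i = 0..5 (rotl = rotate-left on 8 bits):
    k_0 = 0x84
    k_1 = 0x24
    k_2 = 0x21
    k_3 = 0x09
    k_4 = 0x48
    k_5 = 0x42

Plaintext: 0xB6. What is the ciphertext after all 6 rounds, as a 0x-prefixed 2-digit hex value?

0x6F

s_0 = plaintext = 0xB6
s_1 = Round(s_0, k_0) = 0xF9
s_2 = Round(s_1, k_1) = 0x65
s_3 = Round(s_2, k_2) = 0x13
s_4 = Round(s_3, k_3) = 0xAA
s_5 = Round(s_4, k_4) = 0x96
s_6 = Round(s_5, k_5) = 0x6F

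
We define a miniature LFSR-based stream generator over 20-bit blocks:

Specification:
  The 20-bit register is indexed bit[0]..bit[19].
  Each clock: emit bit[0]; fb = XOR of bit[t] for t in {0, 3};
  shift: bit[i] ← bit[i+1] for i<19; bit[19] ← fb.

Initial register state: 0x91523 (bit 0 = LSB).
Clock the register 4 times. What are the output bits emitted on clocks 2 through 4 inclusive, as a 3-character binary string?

100

reg_0 = 0x91523
clock 1: out=1, reg = 0xC8A91
clock 2: out=1, reg = 0xE4548
clock 3: out=0, reg = 0xF22A4
clock 4: out=0, reg = 0x79152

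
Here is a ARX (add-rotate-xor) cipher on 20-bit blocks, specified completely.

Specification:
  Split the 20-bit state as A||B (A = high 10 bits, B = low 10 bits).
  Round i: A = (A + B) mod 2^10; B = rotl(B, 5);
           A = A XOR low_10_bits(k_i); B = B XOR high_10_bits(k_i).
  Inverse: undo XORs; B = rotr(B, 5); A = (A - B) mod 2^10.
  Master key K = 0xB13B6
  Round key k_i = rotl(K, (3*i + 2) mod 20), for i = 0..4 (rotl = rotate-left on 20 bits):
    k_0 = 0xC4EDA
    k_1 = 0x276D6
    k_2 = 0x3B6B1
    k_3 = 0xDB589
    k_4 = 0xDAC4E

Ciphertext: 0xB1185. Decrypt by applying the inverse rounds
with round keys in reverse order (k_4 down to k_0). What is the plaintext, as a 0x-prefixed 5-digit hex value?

s_0 = ciphertext = 0xB1185
s_1 = InvRound(s_0, k_4) = 0x2CDD7
s_2 = InvRound(s_1, k_3) = 0x79755
s_3 = InvRound(s_2, k_2) = 0x0DF1D
s_4 = InvRound(s_3, k_1) = 0xB141C
s_5 = InvRound(s_4, k_0) = 0x89DF8

0x89DF8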